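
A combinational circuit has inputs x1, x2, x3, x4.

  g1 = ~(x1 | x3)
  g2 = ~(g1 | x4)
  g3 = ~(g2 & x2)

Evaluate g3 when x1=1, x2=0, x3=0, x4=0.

1

g1 = ~(1 | 0) = 0
g2 = ~(0 | 0) = 1
g3 = ~(1 & 0) = 1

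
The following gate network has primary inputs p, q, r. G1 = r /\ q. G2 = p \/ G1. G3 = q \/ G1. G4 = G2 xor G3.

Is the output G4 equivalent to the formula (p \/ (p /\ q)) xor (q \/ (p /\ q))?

No

G1 = r /\ q
G2 = p \/ G1 = p \/ (r /\ q)
G3 = q \/ G1 = q \/ (r /\ q)
G4 = G2 xor G3 = (p \/ (r /\ q)) xor (q \/ (r /\ q))
At p=0, q=1, r=1: circuit gives 0, formula gives 1.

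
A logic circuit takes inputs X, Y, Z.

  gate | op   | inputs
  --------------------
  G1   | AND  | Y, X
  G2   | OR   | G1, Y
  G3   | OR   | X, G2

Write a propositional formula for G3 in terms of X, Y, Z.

G1 = Y AND X
G2 = G1 OR Y = (Y AND X) OR Y
G3 = X OR G2 = X OR ((Y AND X) OR Y)

X OR ((Y AND X) OR Y)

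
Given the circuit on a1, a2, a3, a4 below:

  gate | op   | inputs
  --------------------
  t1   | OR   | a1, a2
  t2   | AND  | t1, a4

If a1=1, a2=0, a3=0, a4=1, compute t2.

t1 = 1 OR 0 = 1
t2 = 1 AND 1 = 1

1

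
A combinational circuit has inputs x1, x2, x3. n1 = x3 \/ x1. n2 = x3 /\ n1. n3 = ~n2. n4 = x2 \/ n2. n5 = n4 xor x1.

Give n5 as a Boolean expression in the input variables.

n1 = x3 \/ x1
n2 = x3 /\ n1 = x3 /\ (x3 \/ x1)
n4 = x2 \/ n2 = x2 \/ (x3 /\ (x3 \/ x1))
n5 = n4 xor x1 = (x2 \/ (x3 /\ (x3 \/ x1))) xor x1

(x2 \/ (x3 /\ (x3 \/ x1))) xor x1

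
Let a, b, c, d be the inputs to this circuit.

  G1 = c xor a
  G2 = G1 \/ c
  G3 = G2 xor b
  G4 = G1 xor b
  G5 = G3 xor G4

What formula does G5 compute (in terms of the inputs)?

(((c xor a) \/ c) xor b) xor ((c xor a) xor b)

G1 = c xor a
G2 = G1 \/ c = (c xor a) \/ c
G3 = G2 xor b = ((c xor a) \/ c) xor b
G4 = G1 xor b = (c xor a) xor b
G5 = G3 xor G4 = (((c xor a) \/ c) xor b) xor ((c xor a) xor b)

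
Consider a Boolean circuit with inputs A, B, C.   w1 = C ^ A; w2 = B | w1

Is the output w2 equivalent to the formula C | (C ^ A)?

w1 = C ^ A
w2 = B | w1 = B | (C ^ A)
At A=0, B=1, C=0: circuit gives 1, formula gives 0.

No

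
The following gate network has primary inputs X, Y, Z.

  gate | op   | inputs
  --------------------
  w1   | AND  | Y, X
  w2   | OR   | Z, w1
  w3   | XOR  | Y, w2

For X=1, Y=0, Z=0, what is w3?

0

w1 = 0 AND 1 = 0
w2 = 0 OR 0 = 0
w3 = 0 XOR 0 = 0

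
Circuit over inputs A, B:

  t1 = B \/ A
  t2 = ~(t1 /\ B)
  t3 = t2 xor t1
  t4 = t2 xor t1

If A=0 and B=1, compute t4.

1

t1 = 1 \/ 0 = 1
t2 = ~(1 /\ 1) = 0
t4 = 0 xor 1 = 1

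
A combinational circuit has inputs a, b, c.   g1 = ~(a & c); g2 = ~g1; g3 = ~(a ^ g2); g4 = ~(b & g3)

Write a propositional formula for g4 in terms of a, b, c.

g1 = ~(a & c)
g2 = ~g1 = ~(~(a & c))
g3 = ~(a ^ g2) = ~(a ^ ~(~(a & c)))
g4 = ~(b & g3) = ~(b & (~(a ^ ~(~(a & c)))))

~(b & (~(a ^ ~(~(a & c)))))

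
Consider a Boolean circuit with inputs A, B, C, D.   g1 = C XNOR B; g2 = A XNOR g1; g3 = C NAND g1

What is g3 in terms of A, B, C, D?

g1 = C XNOR B
g3 = C NAND g1 = C NAND (C XNOR B)

C NAND (C XNOR B)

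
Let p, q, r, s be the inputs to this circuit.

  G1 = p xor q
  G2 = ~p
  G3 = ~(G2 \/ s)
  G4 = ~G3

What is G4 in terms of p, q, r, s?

~(~(~p \/ s))

G2 = ~p
G3 = ~(G2 \/ s) = ~(~p \/ s)
G4 = ~G3 = ~(~(~p \/ s))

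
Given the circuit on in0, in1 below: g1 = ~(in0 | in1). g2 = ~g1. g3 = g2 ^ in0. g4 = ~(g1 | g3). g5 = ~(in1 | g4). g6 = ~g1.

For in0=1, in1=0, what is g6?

1

g1 = ~(1 | 0) = 0
g6 = ~0 = 1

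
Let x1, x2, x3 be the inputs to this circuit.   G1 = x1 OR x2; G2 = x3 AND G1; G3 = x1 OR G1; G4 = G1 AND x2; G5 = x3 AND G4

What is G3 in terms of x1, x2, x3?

G1 = x1 OR x2
G3 = x1 OR G1 = x1 OR (x1 OR x2)

x1 OR (x1 OR x2)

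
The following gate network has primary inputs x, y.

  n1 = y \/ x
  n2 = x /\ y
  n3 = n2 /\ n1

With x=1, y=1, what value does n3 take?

1

n1 = 1 \/ 1 = 1
n2 = 1 /\ 1 = 1
n3 = 1 /\ 1 = 1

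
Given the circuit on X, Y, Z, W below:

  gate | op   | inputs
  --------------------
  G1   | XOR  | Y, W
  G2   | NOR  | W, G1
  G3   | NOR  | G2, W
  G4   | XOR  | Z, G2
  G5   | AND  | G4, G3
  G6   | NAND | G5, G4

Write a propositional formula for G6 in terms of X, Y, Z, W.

G1 = Y XOR W
G2 = W NOR G1 = W NOR (Y XOR W)
G3 = G2 NOR W = (W NOR (Y XOR W)) NOR W
G4 = Z XOR G2 = Z XOR (W NOR (Y XOR W))
G5 = G4 AND G3 = (Z XOR (W NOR (Y XOR W))) AND ((W NOR (Y XOR W)) NOR W)
G6 = G5 NAND G4 = ((Z XOR (W NOR (Y XOR W))) AND ((W NOR (Y XOR W)) NOR W)) NAND (Z XOR (W NOR (Y XOR W)))

((Z XOR (W NOR (Y XOR W))) AND ((W NOR (Y XOR W)) NOR W)) NAND (Z XOR (W NOR (Y XOR W)))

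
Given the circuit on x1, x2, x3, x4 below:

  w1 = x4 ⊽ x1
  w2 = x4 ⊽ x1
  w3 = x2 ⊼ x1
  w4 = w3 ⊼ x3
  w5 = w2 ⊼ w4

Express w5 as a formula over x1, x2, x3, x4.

(x4 ⊽ x1) ⊼ ((x2 ⊼ x1) ⊼ x3)

w2 = x4 ⊽ x1
w3 = x2 ⊼ x1
w4 = w3 ⊼ x3 = (x2 ⊼ x1) ⊼ x3
w5 = w2 ⊼ w4 = (x4 ⊽ x1) ⊼ ((x2 ⊼ x1) ⊼ x3)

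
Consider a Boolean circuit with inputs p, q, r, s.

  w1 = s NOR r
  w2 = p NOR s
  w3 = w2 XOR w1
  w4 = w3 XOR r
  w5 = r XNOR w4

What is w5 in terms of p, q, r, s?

r XNOR (((p NOR s) XOR (s NOR r)) XOR r)

w1 = s NOR r
w2 = p NOR s
w3 = w2 XOR w1 = (p NOR s) XOR (s NOR r)
w4 = w3 XOR r = ((p NOR s) XOR (s NOR r)) XOR r
w5 = r XNOR w4 = r XNOR (((p NOR s) XOR (s NOR r)) XOR r)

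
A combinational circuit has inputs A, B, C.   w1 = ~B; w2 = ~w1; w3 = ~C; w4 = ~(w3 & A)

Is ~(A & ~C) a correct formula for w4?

Yes

w3 = ~C
w4 = ~(w3 & A) = ~(~C & A)
At A=1, B=0, C=0: circuit gives 0, formula gives 0.
At A=0, B=0, C=0: circuit gives 1, formula gives 1.
Agrees on all 8 inputs.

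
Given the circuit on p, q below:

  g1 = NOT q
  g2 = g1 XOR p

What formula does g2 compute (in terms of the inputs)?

g1 = NOT q
g2 = g1 XOR p = NOT q XOR p

NOT q XOR p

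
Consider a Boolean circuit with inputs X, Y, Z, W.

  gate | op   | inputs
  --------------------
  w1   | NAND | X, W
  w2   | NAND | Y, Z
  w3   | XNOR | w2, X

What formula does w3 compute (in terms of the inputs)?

w2 = Y NAND Z
w3 = w2 XNOR X = (Y NAND Z) XNOR X

(Y NAND Z) XNOR X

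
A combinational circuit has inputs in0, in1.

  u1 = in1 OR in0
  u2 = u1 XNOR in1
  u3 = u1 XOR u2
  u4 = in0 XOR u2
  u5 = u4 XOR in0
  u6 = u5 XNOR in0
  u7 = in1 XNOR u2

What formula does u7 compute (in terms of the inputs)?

u1 = in1 OR in0
u2 = u1 XNOR in1 = (in1 OR in0) XNOR in1
u7 = in1 XNOR u2 = in1 XNOR ((in1 OR in0) XNOR in1)

in1 XNOR ((in1 OR in0) XNOR in1)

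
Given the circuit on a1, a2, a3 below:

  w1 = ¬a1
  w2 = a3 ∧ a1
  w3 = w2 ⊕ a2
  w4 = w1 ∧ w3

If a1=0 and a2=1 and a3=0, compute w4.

w1 = ¬0 = 1
w2 = 0 ∧ 0 = 0
w3 = 0 ⊕ 1 = 1
w4 = 1 ∧ 1 = 1

1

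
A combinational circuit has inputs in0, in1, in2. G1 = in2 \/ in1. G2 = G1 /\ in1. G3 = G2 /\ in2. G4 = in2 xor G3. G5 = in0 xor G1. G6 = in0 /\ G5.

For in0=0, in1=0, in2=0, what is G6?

0

G1 = 0 \/ 0 = 0
G5 = 0 xor 0 = 0
G6 = 0 /\ 0 = 0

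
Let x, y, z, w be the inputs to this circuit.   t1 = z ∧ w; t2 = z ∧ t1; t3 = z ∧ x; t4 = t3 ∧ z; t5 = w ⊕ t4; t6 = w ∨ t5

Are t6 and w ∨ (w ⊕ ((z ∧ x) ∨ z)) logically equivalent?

t3 = z ∧ x
t4 = t3 ∧ z = (z ∧ x) ∧ z
t5 = w ⊕ t4 = w ⊕ ((z ∧ x) ∧ z)
t6 = w ∨ t5 = w ∨ (w ⊕ ((z ∧ x) ∧ z))
At x=0, y=0, z=1, w=0: circuit gives 0, formula gives 1.

No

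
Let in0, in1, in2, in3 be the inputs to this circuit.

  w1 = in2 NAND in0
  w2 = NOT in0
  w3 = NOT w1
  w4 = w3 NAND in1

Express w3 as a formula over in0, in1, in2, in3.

w1 = in2 NAND in0
w3 = NOT w1 = NOT (in2 NAND in0)

NOT (in2 NAND in0)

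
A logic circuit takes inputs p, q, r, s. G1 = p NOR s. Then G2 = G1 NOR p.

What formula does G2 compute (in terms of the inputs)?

G1 = p NOR s
G2 = G1 NOR p = (p NOR s) NOR p

(p NOR s) NOR p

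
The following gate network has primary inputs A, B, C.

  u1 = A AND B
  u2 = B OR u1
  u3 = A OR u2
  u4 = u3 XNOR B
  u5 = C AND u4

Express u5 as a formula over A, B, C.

u1 = A AND B
u2 = B OR u1 = B OR (A AND B)
u3 = A OR u2 = A OR (B OR (A AND B))
u4 = u3 XNOR B = (A OR (B OR (A AND B))) XNOR B
u5 = C AND u4 = C AND ((A OR (B OR (A AND B))) XNOR B)

C AND ((A OR (B OR (A AND B))) XNOR B)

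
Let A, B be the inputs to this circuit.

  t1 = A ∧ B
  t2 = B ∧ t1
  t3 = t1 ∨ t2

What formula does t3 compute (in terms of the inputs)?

(A ∧ B) ∨ (B ∧ (A ∧ B))

t1 = A ∧ B
t2 = B ∧ t1 = B ∧ (A ∧ B)
t3 = t1 ∨ t2 = (A ∧ B) ∨ (B ∧ (A ∧ B))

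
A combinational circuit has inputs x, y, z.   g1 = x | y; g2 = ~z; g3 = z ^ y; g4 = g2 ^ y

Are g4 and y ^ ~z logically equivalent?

Yes

g2 = ~z
g4 = g2 ^ y = ~z ^ y
At x=0, y=0, z=1: circuit gives 0, formula gives 0.
At x=0, y=0, z=0: circuit gives 1, formula gives 1.
Agrees on all 8 inputs.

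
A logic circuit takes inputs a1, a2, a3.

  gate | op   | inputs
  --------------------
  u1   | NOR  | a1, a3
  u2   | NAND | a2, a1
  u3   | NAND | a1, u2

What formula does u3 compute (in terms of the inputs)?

a1 NAND (a2 NAND a1)

u2 = a2 NAND a1
u3 = a1 NAND u2 = a1 NAND (a2 NAND a1)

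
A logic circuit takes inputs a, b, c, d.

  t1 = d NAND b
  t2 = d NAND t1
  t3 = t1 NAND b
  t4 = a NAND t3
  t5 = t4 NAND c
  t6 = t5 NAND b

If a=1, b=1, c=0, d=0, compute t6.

t1 = 0 NAND 1 = 1
t3 = 1 NAND 1 = 0
t4 = 1 NAND 0 = 1
t5 = 1 NAND 0 = 1
t6 = 1 NAND 1 = 0

0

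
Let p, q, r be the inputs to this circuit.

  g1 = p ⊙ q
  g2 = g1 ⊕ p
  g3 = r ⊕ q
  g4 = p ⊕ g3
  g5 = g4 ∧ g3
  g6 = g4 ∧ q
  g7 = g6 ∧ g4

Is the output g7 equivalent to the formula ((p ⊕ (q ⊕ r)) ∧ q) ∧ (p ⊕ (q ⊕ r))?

Yes

g3 = r ⊕ q
g4 = p ⊕ g3 = p ⊕ (r ⊕ q)
g6 = g4 ∧ q = (p ⊕ (r ⊕ q)) ∧ q
g7 = g6 ∧ g4 = ((p ⊕ (r ⊕ q)) ∧ q) ∧ (p ⊕ (r ⊕ q))
At p=0, q=0, r=0: circuit gives 0, formula gives 0.
At p=0, q=1, r=0: circuit gives 1, formula gives 1.
Agrees on all 8 inputs.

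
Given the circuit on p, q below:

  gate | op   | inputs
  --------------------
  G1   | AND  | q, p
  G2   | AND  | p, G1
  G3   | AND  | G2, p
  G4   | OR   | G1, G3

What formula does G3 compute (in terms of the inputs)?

(p AND (q AND p)) AND p

G1 = q AND p
G2 = p AND G1 = p AND (q AND p)
G3 = G2 AND p = (p AND (q AND p)) AND p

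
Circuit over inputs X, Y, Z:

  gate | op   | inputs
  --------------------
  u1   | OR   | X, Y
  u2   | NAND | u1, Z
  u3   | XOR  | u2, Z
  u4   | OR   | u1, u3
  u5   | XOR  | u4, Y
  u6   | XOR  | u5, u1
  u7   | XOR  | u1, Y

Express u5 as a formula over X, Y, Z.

u1 = X OR Y
u2 = u1 NAND Z = (X OR Y) NAND Z
u3 = u2 XOR Z = ((X OR Y) NAND Z) XOR Z
u4 = u1 OR u3 = (X OR Y) OR (((X OR Y) NAND Z) XOR Z)
u5 = u4 XOR Y = ((X OR Y) OR (((X OR Y) NAND Z) XOR Z)) XOR Y

((X OR Y) OR (((X OR Y) NAND Z) XOR Z)) XOR Y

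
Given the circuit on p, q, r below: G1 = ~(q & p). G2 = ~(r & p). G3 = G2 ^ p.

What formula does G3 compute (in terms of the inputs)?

(~(r & p)) ^ p

G2 = ~(r & p)
G3 = G2 ^ p = (~(r & p)) ^ p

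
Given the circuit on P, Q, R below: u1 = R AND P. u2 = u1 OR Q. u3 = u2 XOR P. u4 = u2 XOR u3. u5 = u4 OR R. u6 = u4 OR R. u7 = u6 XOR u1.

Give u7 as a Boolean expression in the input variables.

((((R AND P) OR Q) XOR (((R AND P) OR Q) XOR P)) OR R) XOR (R AND P)

u1 = R AND P
u2 = u1 OR Q = (R AND P) OR Q
u3 = u2 XOR P = ((R AND P) OR Q) XOR P
u4 = u2 XOR u3 = ((R AND P) OR Q) XOR (((R AND P) OR Q) XOR P)
u6 = u4 OR R = (((R AND P) OR Q) XOR (((R AND P) OR Q) XOR P)) OR R
u7 = u6 XOR u1 = ((((R AND P) OR Q) XOR (((R AND P) OR Q) XOR P)) OR R) XOR (R AND P)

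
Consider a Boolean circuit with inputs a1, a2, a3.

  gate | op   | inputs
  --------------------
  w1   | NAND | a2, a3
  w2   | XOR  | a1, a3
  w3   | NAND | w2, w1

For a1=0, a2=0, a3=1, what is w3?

w1 = 0 NAND 1 = 1
w2 = 0 XOR 1 = 1
w3 = 1 NAND 1 = 0

0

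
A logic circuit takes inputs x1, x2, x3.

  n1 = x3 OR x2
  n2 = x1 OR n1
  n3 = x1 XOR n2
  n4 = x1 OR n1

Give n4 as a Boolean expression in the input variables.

x1 OR (x3 OR x2)

n1 = x3 OR x2
n4 = x1 OR n1 = x1 OR (x3 OR x2)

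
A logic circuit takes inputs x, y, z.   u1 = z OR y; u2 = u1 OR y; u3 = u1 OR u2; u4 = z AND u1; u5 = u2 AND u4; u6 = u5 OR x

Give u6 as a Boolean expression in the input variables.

(((z OR y) OR y) AND (z AND (z OR y))) OR x

u1 = z OR y
u2 = u1 OR y = (z OR y) OR y
u4 = z AND u1 = z AND (z OR y)
u5 = u2 AND u4 = ((z OR y) OR y) AND (z AND (z OR y))
u6 = u5 OR x = (((z OR y) OR y) AND (z AND (z OR y))) OR x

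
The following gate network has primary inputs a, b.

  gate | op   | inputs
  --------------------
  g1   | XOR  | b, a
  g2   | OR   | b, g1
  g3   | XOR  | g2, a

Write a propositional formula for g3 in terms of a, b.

(b OR (b XOR a)) XOR a

g1 = b XOR a
g2 = b OR g1 = b OR (b XOR a)
g3 = g2 XOR a = (b OR (b XOR a)) XOR a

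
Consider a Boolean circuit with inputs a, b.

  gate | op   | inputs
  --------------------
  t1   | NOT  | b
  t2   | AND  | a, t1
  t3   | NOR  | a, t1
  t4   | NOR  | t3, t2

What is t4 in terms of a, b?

(a NOR NOT b) NOR (a AND NOT b)

t1 = NOT b
t2 = a AND t1 = a AND NOT b
t3 = a NOR t1 = a NOR NOT b
t4 = t3 NOR t2 = (a NOR NOT b) NOR (a AND NOT b)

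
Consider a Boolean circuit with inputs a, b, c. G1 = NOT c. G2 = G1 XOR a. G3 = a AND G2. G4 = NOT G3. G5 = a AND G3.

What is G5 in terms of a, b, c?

G1 = NOT c
G2 = G1 XOR a = NOT c XOR a
G3 = a AND G2 = a AND (NOT c XOR a)
G5 = a AND G3 = a AND (a AND (NOT c XOR a))

a AND (a AND (NOT c XOR a))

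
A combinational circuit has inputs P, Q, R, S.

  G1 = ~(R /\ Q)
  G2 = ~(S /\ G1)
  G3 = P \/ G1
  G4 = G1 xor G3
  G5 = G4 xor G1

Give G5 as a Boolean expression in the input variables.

G1 = ~(R /\ Q)
G3 = P \/ G1 = P \/ (~(R /\ Q))
G4 = G1 xor G3 = (~(R /\ Q)) xor (P \/ (~(R /\ Q)))
G5 = G4 xor G1 = ((~(R /\ Q)) xor (P \/ (~(R /\ Q)))) xor (~(R /\ Q))

((~(R /\ Q)) xor (P \/ (~(R /\ Q)))) xor (~(R /\ Q))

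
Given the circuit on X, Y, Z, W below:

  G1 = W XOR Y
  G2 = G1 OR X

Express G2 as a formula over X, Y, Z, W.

(W XOR Y) OR X

G1 = W XOR Y
G2 = G1 OR X = (W XOR Y) OR X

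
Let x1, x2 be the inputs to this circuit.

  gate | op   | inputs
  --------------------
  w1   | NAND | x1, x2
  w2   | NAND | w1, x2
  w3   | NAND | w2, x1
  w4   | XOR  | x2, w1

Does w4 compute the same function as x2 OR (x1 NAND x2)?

No

w1 = x1 NAND x2
w4 = x2 XOR w1 = x2 XOR (x1 NAND x2)
At x1=0, x2=1: circuit gives 0, formula gives 1.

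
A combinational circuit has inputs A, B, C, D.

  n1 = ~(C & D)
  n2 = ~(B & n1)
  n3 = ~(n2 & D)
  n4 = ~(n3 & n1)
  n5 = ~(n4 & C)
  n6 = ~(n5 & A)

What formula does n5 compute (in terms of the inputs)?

~((~((~((~(B & (~(C & D)))) & D)) & (~(C & D)))) & C)

n1 = ~(C & D)
n2 = ~(B & n1) = ~(B & (~(C & D)))
n3 = ~(n2 & D) = ~((~(B & (~(C & D)))) & D)
n4 = ~(n3 & n1) = ~((~((~(B & (~(C & D)))) & D)) & (~(C & D)))
n5 = ~(n4 & C) = ~((~((~((~(B & (~(C & D)))) & D)) & (~(C & D)))) & C)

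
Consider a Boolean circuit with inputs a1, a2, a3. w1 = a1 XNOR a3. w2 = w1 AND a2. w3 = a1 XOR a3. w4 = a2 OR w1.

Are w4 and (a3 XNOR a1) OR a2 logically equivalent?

w1 = a1 XNOR a3
w4 = a2 OR w1 = a2 OR (a1 XNOR a3)
At a1=0, a2=0, a3=1: circuit gives 0, formula gives 0.
At a1=0, a2=0, a3=0: circuit gives 1, formula gives 1.
Agrees on all 8 inputs.

Yes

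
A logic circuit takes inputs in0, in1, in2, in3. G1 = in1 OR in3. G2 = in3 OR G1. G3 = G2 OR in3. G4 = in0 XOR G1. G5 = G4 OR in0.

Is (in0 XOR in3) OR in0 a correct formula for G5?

No

G1 = in1 OR in3
G4 = in0 XOR G1 = in0 XOR (in1 OR in3)
G5 = G4 OR in0 = (in0 XOR (in1 OR in3)) OR in0
At in0=0, in1=1, in2=0, in3=0: circuit gives 1, formula gives 0.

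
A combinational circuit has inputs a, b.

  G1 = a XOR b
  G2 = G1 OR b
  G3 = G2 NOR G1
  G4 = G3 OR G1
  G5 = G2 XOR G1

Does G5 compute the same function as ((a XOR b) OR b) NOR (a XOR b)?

G1 = a XOR b
G2 = G1 OR b = (a XOR b) OR b
G5 = G2 XOR G1 = ((a XOR b) OR b) XOR (a XOR b)
At a=0, b=0: circuit gives 0, formula gives 1.

No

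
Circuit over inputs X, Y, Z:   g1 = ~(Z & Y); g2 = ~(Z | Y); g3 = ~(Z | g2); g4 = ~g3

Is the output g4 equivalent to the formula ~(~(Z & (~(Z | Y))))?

No

g2 = ~(Z | Y)
g3 = ~(Z | g2) = ~(Z | (~(Z | Y)))
g4 = ~g3 = ~(~(Z | (~(Z | Y))))
At X=0, Y=0, Z=0: circuit gives 1, formula gives 0.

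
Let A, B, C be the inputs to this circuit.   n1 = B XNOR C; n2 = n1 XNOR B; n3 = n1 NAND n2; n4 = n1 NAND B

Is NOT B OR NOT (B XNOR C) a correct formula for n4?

Yes

n1 = B XNOR C
n4 = n1 NAND B = (B XNOR C) NAND B
At A=0, B=1, C=1: circuit gives 0, formula gives 0.
At A=0, B=0, C=0: circuit gives 1, formula gives 1.
Agrees on all 8 inputs.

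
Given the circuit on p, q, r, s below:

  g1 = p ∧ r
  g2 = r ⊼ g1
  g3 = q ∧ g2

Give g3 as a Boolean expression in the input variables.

g1 = p ∧ r
g2 = r ⊼ g1 = r ⊼ (p ∧ r)
g3 = q ∧ g2 = q ∧ (r ⊼ (p ∧ r))

q ∧ (r ⊼ (p ∧ r))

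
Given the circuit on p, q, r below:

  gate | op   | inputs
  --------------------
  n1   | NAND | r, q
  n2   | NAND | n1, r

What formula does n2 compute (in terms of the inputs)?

n1 = r NAND q
n2 = n1 NAND r = (r NAND q) NAND r

(r NAND q) NAND r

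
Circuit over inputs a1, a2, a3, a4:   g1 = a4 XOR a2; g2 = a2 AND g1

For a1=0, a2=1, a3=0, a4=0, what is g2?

1

g1 = 0 XOR 1 = 1
g2 = 1 AND 1 = 1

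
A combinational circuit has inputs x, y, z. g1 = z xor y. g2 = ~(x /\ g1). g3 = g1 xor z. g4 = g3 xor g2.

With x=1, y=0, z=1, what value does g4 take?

0

g1 = 1 xor 0 = 1
g2 = ~(1 /\ 1) = 0
g3 = 1 xor 1 = 0
g4 = 0 xor 0 = 0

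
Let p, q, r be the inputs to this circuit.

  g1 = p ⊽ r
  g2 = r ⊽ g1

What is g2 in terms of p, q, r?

g1 = p ⊽ r
g2 = r ⊽ g1 = r ⊽ (p ⊽ r)

r ⊽ (p ⊽ r)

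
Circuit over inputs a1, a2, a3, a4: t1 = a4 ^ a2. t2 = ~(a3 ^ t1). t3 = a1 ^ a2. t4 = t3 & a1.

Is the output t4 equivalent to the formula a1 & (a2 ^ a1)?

Yes

t3 = a1 ^ a2
t4 = t3 & a1 = (a1 ^ a2) & a1
At a1=0, a2=0, a3=0, a4=0: circuit gives 0, formula gives 0.
At a1=1, a2=0, a3=0, a4=0: circuit gives 1, formula gives 1.
Agrees on all 16 inputs.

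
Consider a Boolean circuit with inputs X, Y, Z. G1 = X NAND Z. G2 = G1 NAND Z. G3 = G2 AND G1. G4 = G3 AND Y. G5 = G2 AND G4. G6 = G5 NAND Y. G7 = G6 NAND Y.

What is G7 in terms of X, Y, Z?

G1 = X NAND Z
G2 = G1 NAND Z = (X NAND Z) NAND Z
G3 = G2 AND G1 = ((X NAND Z) NAND Z) AND (X NAND Z)
G4 = G3 AND Y = (((X NAND Z) NAND Z) AND (X NAND Z)) AND Y
G5 = G2 AND G4 = ((X NAND Z) NAND Z) AND ((((X NAND Z) NAND Z) AND (X NAND Z)) AND Y)
G6 = G5 NAND Y = (((X NAND Z) NAND Z) AND ((((X NAND Z) NAND Z) AND (X NAND Z)) AND Y)) NAND Y
G7 = G6 NAND Y = ((((X NAND Z) NAND Z) AND ((((X NAND Z) NAND Z) AND (X NAND Z)) AND Y)) NAND Y) NAND Y

((((X NAND Z) NAND Z) AND ((((X NAND Z) NAND Z) AND (X NAND Z)) AND Y)) NAND Y) NAND Y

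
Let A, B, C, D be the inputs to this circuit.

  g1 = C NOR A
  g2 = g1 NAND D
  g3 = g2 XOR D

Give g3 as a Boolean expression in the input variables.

((C NOR A) NAND D) XOR D

g1 = C NOR A
g2 = g1 NAND D = (C NOR A) NAND D
g3 = g2 XOR D = ((C NOR A) NAND D) XOR D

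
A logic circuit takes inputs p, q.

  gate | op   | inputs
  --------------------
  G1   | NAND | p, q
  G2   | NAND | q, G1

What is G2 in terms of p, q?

q NAND (p NAND q)

G1 = p NAND q
G2 = q NAND G1 = q NAND (p NAND q)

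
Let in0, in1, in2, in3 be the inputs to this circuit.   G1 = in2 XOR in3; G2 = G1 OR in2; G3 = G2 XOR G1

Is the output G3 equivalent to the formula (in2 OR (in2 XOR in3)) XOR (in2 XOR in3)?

G1 = in2 XOR in3
G2 = G1 OR in2 = (in2 XOR in3) OR in2
G3 = G2 XOR G1 = ((in2 XOR in3) OR in2) XOR (in2 XOR in3)
At in0=0, in1=0, in2=0, in3=0: circuit gives 0, formula gives 0.
At in0=0, in1=0, in2=1, in3=1: circuit gives 1, formula gives 1.
Agrees on all 16 inputs.

Yes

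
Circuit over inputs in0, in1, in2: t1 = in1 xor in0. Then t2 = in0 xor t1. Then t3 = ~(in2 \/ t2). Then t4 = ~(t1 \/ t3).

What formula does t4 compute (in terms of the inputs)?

~((in1 xor in0) \/ (~(in2 \/ (in0 xor (in1 xor in0)))))

t1 = in1 xor in0
t2 = in0 xor t1 = in0 xor (in1 xor in0)
t3 = ~(in2 \/ t2) = ~(in2 \/ (in0 xor (in1 xor in0)))
t4 = ~(t1 \/ t3) = ~((in1 xor in0) \/ (~(in2 \/ (in0 xor (in1 xor in0)))))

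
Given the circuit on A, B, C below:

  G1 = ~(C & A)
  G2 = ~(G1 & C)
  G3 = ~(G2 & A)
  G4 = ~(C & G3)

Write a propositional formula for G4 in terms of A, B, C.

~(C & (~((~((~(C & A)) & C)) & A)))

G1 = ~(C & A)
G2 = ~(G1 & C) = ~((~(C & A)) & C)
G3 = ~(G2 & A) = ~((~((~(C & A)) & C)) & A)
G4 = ~(C & G3) = ~(C & (~((~((~(C & A)) & C)) & A)))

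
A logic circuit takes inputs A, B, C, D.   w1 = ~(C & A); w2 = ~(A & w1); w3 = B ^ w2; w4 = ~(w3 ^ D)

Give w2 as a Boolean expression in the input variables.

~(A & (~(C & A)))

w1 = ~(C & A)
w2 = ~(A & w1) = ~(A & (~(C & A)))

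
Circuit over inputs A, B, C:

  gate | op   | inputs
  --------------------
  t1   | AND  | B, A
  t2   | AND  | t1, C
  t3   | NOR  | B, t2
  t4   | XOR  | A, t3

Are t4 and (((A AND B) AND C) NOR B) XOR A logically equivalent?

t1 = B AND A
t2 = t1 AND C = (B AND A) AND C
t3 = B NOR t2 = B NOR ((B AND A) AND C)
t4 = A XOR t3 = A XOR (B NOR ((B AND A) AND C))
At A=0, B=1, C=0: circuit gives 0, formula gives 0.
At A=0, B=0, C=0: circuit gives 1, formula gives 1.
Agrees on all 8 inputs.

Yes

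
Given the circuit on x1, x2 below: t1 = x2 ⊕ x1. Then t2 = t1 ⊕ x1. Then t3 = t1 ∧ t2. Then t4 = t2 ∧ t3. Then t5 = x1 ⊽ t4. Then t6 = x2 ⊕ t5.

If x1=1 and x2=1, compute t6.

t1 = 1 ⊕ 1 = 0
t2 = 0 ⊕ 1 = 1
t3 = 0 ∧ 1 = 0
t4 = 1 ∧ 0 = 0
t5 = 1 ⊽ 0 = 0
t6 = 1 ⊕ 0 = 1

1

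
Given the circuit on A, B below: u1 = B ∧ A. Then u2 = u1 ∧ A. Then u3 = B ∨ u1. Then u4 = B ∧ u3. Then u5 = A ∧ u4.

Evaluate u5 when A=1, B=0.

u1 = 0 ∧ 1 = 0
u3 = 0 ∨ 0 = 0
u4 = 0 ∧ 0 = 0
u5 = 1 ∧ 0 = 0

0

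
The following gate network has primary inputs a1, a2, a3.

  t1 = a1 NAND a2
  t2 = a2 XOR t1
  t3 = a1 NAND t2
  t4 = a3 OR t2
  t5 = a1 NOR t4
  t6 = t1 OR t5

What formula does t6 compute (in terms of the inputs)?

(a1 NAND a2) OR (a1 NOR (a3 OR (a2 XOR (a1 NAND a2))))

t1 = a1 NAND a2
t2 = a2 XOR t1 = a2 XOR (a1 NAND a2)
t4 = a3 OR t2 = a3 OR (a2 XOR (a1 NAND a2))
t5 = a1 NOR t4 = a1 NOR (a3 OR (a2 XOR (a1 NAND a2)))
t6 = t1 OR t5 = (a1 NAND a2) OR (a1 NOR (a3 OR (a2 XOR (a1 NAND a2))))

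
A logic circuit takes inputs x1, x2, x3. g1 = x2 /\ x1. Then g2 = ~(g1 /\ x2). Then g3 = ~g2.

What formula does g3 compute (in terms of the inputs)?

~(~((x2 /\ x1) /\ x2))

g1 = x2 /\ x1
g2 = ~(g1 /\ x2) = ~((x2 /\ x1) /\ x2)
g3 = ~g2 = ~(~((x2 /\ x1) /\ x2))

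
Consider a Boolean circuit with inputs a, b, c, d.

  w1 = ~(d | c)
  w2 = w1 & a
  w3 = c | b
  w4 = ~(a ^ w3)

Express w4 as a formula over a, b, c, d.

w3 = c | b
w4 = ~(a ^ w3) = ~(a ^ (c | b))

~(a ^ (c | b))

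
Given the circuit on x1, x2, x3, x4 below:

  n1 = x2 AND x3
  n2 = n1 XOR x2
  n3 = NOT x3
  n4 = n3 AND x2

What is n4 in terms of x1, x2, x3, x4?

NOT x3 AND x2

n3 = NOT x3
n4 = n3 AND x2 = NOT x3 AND x2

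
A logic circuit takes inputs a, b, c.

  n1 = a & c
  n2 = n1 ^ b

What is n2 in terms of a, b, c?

(a & c) ^ b

n1 = a & c
n2 = n1 ^ b = (a & c) ^ b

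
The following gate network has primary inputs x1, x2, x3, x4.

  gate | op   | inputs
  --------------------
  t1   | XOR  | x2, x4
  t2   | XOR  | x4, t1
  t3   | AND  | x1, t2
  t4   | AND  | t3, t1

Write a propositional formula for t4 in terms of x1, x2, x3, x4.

(x1 AND (x4 XOR (x2 XOR x4))) AND (x2 XOR x4)

t1 = x2 XOR x4
t2 = x4 XOR t1 = x4 XOR (x2 XOR x4)
t3 = x1 AND t2 = x1 AND (x4 XOR (x2 XOR x4))
t4 = t3 AND t1 = (x1 AND (x4 XOR (x2 XOR x4))) AND (x2 XOR x4)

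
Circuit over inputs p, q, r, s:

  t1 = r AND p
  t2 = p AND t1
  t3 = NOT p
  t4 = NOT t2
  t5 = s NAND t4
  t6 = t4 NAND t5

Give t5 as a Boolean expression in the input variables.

t1 = r AND p
t2 = p AND t1 = p AND (r AND p)
t4 = NOT t2 = NOT (p AND (r AND p))
t5 = s NAND t4 = s NAND NOT (p AND (r AND p))

s NAND NOT (p AND (r AND p))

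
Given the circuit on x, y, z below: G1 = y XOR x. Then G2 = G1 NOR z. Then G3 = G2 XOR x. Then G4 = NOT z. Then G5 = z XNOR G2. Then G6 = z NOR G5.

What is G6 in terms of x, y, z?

z NOR (z XNOR ((y XOR x) NOR z))

G1 = y XOR x
G2 = G1 NOR z = (y XOR x) NOR z
G5 = z XNOR G2 = z XNOR ((y XOR x) NOR z)
G6 = z NOR G5 = z NOR (z XNOR ((y XOR x) NOR z))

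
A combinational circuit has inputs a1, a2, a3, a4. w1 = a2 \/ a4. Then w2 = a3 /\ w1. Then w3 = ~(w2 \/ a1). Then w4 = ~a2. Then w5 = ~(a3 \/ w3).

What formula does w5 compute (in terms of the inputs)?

~(a3 \/ (~((a3 /\ (a2 \/ a4)) \/ a1)))

w1 = a2 \/ a4
w2 = a3 /\ w1 = a3 /\ (a2 \/ a4)
w3 = ~(w2 \/ a1) = ~((a3 /\ (a2 \/ a4)) \/ a1)
w5 = ~(a3 \/ w3) = ~(a3 \/ (~((a3 /\ (a2 \/ a4)) \/ a1)))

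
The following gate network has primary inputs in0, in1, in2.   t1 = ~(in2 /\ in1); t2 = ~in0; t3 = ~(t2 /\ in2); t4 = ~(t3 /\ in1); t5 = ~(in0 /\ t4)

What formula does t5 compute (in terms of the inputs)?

~(in0 /\ (~((~(~in0 /\ in2)) /\ in1)))

t2 = ~in0
t3 = ~(t2 /\ in2) = ~(~in0 /\ in2)
t4 = ~(t3 /\ in1) = ~((~(~in0 /\ in2)) /\ in1)
t5 = ~(in0 /\ t4) = ~(in0 /\ (~((~(~in0 /\ in2)) /\ in1)))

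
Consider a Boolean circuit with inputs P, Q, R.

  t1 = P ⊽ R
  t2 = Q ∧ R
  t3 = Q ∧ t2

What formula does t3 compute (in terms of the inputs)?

t2 = Q ∧ R
t3 = Q ∧ t2 = Q ∧ (Q ∧ R)

Q ∧ (Q ∧ R)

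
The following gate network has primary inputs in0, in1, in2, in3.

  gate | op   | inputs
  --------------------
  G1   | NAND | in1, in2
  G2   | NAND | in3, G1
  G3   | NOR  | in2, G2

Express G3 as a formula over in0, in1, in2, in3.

in2 NOR (in3 NAND (in1 NAND in2))

G1 = in1 NAND in2
G2 = in3 NAND G1 = in3 NAND (in1 NAND in2)
G3 = in2 NOR G2 = in2 NOR (in3 NAND (in1 NAND in2))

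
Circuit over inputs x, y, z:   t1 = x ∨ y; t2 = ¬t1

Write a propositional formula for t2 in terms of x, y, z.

¬(x ∨ y)

t1 = x ∨ y
t2 = ¬t1 = ¬(x ∨ y)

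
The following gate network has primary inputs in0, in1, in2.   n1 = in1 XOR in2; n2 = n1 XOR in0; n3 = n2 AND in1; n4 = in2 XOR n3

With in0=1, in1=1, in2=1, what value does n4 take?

0

n1 = 1 XOR 1 = 0
n2 = 0 XOR 1 = 1
n3 = 1 AND 1 = 1
n4 = 1 XOR 1 = 0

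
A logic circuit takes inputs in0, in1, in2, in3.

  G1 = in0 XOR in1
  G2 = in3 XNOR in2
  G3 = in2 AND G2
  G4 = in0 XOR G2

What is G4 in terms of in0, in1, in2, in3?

G2 = in3 XNOR in2
G4 = in0 XOR G2 = in0 XOR (in3 XNOR in2)

in0 XOR (in3 XNOR in2)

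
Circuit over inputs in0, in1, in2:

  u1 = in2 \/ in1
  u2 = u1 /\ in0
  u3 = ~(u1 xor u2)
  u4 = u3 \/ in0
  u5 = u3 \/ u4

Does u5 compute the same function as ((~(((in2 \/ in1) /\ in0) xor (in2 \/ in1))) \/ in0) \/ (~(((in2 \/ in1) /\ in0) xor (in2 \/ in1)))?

u1 = in2 \/ in1
u2 = u1 /\ in0 = (in2 \/ in1) /\ in0
u3 = ~(u1 xor u2) = ~((in2 \/ in1) xor ((in2 \/ in1) /\ in0))
u4 = u3 \/ in0 = (~((in2 \/ in1) xor ((in2 \/ in1) /\ in0))) \/ in0
u5 = u3 \/ u4 = (~((in2 \/ in1) xor ((in2 \/ in1) /\ in0))) \/ ((~((in2 \/ in1) xor ((in2 \/ in1) /\ in0))) \/ in0)
At in0=0, in1=0, in2=1: circuit gives 0, formula gives 0.
At in0=0, in1=0, in2=0: circuit gives 1, formula gives 1.
Agrees on all 8 inputs.

Yes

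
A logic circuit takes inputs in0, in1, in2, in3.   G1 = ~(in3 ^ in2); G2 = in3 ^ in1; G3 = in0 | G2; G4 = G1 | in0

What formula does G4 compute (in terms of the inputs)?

(~(in3 ^ in2)) | in0

G1 = ~(in3 ^ in2)
G4 = G1 | in0 = (~(in3 ^ in2)) | in0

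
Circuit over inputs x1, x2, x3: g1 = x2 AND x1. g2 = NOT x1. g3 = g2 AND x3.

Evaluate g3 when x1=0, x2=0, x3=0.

0

g2 = NOT 0 = 1
g3 = 1 AND 0 = 0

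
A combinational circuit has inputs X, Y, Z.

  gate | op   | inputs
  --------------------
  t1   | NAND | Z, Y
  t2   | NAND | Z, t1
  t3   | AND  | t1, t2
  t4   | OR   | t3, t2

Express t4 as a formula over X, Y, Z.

t1 = Z NAND Y
t2 = Z NAND t1 = Z NAND (Z NAND Y)
t3 = t1 AND t2 = (Z NAND Y) AND (Z NAND (Z NAND Y))
t4 = t3 OR t2 = ((Z NAND Y) AND (Z NAND (Z NAND Y))) OR (Z NAND (Z NAND Y))

((Z NAND Y) AND (Z NAND (Z NAND Y))) OR (Z NAND (Z NAND Y))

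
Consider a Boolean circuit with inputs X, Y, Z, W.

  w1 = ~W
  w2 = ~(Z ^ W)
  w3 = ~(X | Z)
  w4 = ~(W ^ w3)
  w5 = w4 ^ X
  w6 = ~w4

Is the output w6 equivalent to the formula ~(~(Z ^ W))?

w3 = ~(X | Z)
w4 = ~(W ^ w3) = ~(W ^ (~(X | Z)))
w6 = ~w4 = ~(~(W ^ (~(X | Z))))
At X=0, Y=0, Z=0, W=0: circuit gives 1, formula gives 0.

No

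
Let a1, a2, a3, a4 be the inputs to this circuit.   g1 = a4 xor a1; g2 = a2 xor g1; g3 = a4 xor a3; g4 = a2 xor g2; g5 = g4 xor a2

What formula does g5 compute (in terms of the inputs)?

g1 = a4 xor a1
g2 = a2 xor g1 = a2 xor (a4 xor a1)
g4 = a2 xor g2 = a2 xor (a2 xor (a4 xor a1))
g5 = g4 xor a2 = (a2 xor (a2 xor (a4 xor a1))) xor a2

(a2 xor (a2 xor (a4 xor a1))) xor a2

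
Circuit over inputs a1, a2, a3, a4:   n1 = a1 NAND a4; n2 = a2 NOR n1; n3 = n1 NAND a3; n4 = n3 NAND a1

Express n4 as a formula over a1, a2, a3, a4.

((a1 NAND a4) NAND a3) NAND a1

n1 = a1 NAND a4
n3 = n1 NAND a3 = (a1 NAND a4) NAND a3
n4 = n3 NAND a1 = ((a1 NAND a4) NAND a3) NAND a1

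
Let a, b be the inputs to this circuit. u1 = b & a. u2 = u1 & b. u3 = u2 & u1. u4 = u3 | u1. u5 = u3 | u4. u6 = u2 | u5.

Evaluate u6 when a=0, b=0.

0

u1 = 0 & 0 = 0
u2 = 0 & 0 = 0
u3 = 0 & 0 = 0
u4 = 0 | 0 = 0
u5 = 0 | 0 = 0
u6 = 0 | 0 = 0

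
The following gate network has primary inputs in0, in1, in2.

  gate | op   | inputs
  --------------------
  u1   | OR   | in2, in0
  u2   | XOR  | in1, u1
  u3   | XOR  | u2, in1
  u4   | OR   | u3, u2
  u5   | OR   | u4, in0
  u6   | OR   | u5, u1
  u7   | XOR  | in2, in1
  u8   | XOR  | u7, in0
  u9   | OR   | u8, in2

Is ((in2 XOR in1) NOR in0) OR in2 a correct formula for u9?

No

u7 = in2 XOR in1
u8 = u7 XOR in0 = (in2 XOR in1) XOR in0
u9 = u8 OR in2 = ((in2 XOR in1) XOR in0) OR in2
At in0=0, in1=0, in2=0: circuit gives 0, formula gives 1.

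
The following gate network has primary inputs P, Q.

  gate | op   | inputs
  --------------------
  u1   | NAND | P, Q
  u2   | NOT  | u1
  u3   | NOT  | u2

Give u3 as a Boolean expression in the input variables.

u1 = P NAND Q
u2 = NOT u1 = NOT (P NAND Q)
u3 = NOT u2 = NOT NOT (P NAND Q)

NOT NOT (P NAND Q)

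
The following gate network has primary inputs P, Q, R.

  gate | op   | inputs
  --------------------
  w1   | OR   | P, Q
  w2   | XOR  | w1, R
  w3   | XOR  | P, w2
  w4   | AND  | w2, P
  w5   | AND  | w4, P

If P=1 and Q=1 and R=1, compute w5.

0

w1 = 1 OR 1 = 1
w2 = 1 XOR 1 = 0
w4 = 0 AND 1 = 0
w5 = 0 AND 1 = 0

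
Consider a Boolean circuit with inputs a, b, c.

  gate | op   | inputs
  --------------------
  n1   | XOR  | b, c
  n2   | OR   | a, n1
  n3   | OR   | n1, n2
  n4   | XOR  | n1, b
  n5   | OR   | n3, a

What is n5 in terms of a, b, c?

((b XOR c) OR (a OR (b XOR c))) OR a

n1 = b XOR c
n2 = a OR n1 = a OR (b XOR c)
n3 = n1 OR n2 = (b XOR c) OR (a OR (b XOR c))
n5 = n3 OR a = ((b XOR c) OR (a OR (b XOR c))) OR a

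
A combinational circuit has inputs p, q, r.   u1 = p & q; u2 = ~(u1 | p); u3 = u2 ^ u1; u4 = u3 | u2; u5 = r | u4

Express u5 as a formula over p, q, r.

r | (((~((p & q) | p)) ^ (p & q)) | (~((p & q) | p)))

u1 = p & q
u2 = ~(u1 | p) = ~((p & q) | p)
u3 = u2 ^ u1 = (~((p & q) | p)) ^ (p & q)
u4 = u3 | u2 = ((~((p & q) | p)) ^ (p & q)) | (~((p & q) | p))
u5 = r | u4 = r | (((~((p & q) | p)) ^ (p & q)) | (~((p & q) | p)))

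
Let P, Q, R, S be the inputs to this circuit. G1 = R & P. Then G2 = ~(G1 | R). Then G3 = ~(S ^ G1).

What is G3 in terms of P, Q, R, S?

G1 = R & P
G3 = ~(S ^ G1) = ~(S ^ (R & P))

~(S ^ (R & P))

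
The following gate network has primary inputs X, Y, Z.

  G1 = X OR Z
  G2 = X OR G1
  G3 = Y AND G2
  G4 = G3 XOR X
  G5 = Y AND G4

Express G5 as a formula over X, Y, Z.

G1 = X OR Z
G2 = X OR G1 = X OR (X OR Z)
G3 = Y AND G2 = Y AND (X OR (X OR Z))
G4 = G3 XOR X = (Y AND (X OR (X OR Z))) XOR X
G5 = Y AND G4 = Y AND ((Y AND (X OR (X OR Z))) XOR X)

Y AND ((Y AND (X OR (X OR Z))) XOR X)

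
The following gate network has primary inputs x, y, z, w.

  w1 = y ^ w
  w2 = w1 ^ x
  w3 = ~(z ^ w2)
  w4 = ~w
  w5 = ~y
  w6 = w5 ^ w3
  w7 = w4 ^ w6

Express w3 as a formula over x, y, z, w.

w1 = y ^ w
w2 = w1 ^ x = (y ^ w) ^ x
w3 = ~(z ^ w2) = ~(z ^ ((y ^ w) ^ x))

~(z ^ ((y ^ w) ^ x))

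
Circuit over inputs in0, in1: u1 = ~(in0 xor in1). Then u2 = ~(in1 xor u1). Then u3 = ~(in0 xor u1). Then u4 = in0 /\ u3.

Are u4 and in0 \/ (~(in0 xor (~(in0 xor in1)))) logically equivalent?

u1 = ~(in0 xor in1)
u3 = ~(in0 xor u1) = ~(in0 xor (~(in0 xor in1)))
u4 = in0 /\ u3 = in0 /\ (~(in0 xor (~(in0 xor in1))))
At in0=0, in1=1: circuit gives 0, formula gives 1.

No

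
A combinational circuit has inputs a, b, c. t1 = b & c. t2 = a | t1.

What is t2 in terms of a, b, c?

a | (b & c)

t1 = b & c
t2 = a | t1 = a | (b & c)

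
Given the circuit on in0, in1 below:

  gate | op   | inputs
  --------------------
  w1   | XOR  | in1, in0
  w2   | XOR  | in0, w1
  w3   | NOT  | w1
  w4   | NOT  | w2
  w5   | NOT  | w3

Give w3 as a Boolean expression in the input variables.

NOT (in1 XOR in0)

w1 = in1 XOR in0
w3 = NOT w1 = NOT (in1 XOR in0)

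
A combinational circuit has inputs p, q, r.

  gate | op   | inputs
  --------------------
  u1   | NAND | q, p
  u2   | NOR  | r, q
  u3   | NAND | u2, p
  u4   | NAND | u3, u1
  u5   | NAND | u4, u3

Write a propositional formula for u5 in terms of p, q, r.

u1 = q NAND p
u2 = r NOR q
u3 = u2 NAND p = (r NOR q) NAND p
u4 = u3 NAND u1 = ((r NOR q) NAND p) NAND (q NAND p)
u5 = u4 NAND u3 = (((r NOR q) NAND p) NAND (q NAND p)) NAND ((r NOR q) NAND p)

(((r NOR q) NAND p) NAND (q NAND p)) NAND ((r NOR q) NAND p)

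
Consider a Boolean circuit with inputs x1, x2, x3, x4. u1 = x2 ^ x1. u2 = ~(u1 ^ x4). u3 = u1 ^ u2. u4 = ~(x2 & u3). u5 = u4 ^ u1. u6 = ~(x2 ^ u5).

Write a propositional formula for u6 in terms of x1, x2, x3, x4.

~(x2 ^ ((~(x2 & ((x2 ^ x1) ^ (~((x2 ^ x1) ^ x4))))) ^ (x2 ^ x1)))

u1 = x2 ^ x1
u2 = ~(u1 ^ x4) = ~((x2 ^ x1) ^ x4)
u3 = u1 ^ u2 = (x2 ^ x1) ^ (~((x2 ^ x1) ^ x4))
u4 = ~(x2 & u3) = ~(x2 & ((x2 ^ x1) ^ (~((x2 ^ x1) ^ x4))))
u5 = u4 ^ u1 = (~(x2 & ((x2 ^ x1) ^ (~((x2 ^ x1) ^ x4))))) ^ (x2 ^ x1)
u6 = ~(x2 ^ u5) = ~(x2 ^ ((~(x2 & ((x2 ^ x1) ^ (~((x2 ^ x1) ^ x4))))) ^ (x2 ^ x1)))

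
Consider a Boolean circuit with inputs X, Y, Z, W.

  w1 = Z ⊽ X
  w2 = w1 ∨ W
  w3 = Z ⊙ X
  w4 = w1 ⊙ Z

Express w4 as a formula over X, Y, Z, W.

(Z ⊽ X) ⊙ Z

w1 = Z ⊽ X
w4 = w1 ⊙ Z = (Z ⊽ X) ⊙ Z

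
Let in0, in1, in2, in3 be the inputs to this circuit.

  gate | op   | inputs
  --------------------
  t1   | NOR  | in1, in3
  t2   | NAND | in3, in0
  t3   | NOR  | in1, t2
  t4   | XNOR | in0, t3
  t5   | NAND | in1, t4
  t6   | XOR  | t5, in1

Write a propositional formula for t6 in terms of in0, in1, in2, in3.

(in1 NAND (in0 XNOR (in1 NOR (in3 NAND in0)))) XOR in1

t2 = in3 NAND in0
t3 = in1 NOR t2 = in1 NOR (in3 NAND in0)
t4 = in0 XNOR t3 = in0 XNOR (in1 NOR (in3 NAND in0))
t5 = in1 NAND t4 = in1 NAND (in0 XNOR (in1 NOR (in3 NAND in0)))
t6 = t5 XOR in1 = (in1 NAND (in0 XNOR (in1 NOR (in3 NAND in0)))) XOR in1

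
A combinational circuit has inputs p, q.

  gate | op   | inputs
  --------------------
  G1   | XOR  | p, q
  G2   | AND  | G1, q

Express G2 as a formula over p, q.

G1 = p XOR q
G2 = G1 AND q = (p XOR q) AND q

(p XOR q) AND q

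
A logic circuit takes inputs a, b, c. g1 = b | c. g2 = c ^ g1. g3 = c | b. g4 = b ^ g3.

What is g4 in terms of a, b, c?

g3 = c | b
g4 = b ^ g3 = b ^ (c | b)

b ^ (c | b)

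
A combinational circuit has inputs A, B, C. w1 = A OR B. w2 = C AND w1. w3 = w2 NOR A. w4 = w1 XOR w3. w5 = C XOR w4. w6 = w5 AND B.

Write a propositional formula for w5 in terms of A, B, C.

C XOR ((A OR B) XOR ((C AND (A OR B)) NOR A))

w1 = A OR B
w2 = C AND w1 = C AND (A OR B)
w3 = w2 NOR A = (C AND (A OR B)) NOR A
w4 = w1 XOR w3 = (A OR B) XOR ((C AND (A OR B)) NOR A)
w5 = C XOR w4 = C XOR ((A OR B) XOR ((C AND (A OR B)) NOR A))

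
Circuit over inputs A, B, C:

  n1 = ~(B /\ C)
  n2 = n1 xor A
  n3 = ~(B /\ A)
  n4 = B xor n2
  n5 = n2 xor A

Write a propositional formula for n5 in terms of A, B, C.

((~(B /\ C)) xor A) xor A

n1 = ~(B /\ C)
n2 = n1 xor A = (~(B /\ C)) xor A
n5 = n2 xor A = ((~(B /\ C)) xor A) xor A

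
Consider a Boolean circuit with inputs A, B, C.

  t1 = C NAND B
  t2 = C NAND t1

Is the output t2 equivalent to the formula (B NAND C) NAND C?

t1 = C NAND B
t2 = C NAND t1 = C NAND (C NAND B)
At A=0, B=0, C=1: circuit gives 0, formula gives 0.
At A=0, B=0, C=0: circuit gives 1, formula gives 1.
Agrees on all 8 inputs.

Yes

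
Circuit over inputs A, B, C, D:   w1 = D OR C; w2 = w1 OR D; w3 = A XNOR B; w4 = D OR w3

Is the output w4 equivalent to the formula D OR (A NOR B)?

w3 = A XNOR B
w4 = D OR w3 = D OR (A XNOR B)
At A=1, B=1, C=0, D=0: circuit gives 1, formula gives 0.

No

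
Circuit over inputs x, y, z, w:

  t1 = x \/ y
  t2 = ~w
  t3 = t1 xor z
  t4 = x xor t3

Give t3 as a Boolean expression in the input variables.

(x \/ y) xor z

t1 = x \/ y
t3 = t1 xor z = (x \/ y) xor z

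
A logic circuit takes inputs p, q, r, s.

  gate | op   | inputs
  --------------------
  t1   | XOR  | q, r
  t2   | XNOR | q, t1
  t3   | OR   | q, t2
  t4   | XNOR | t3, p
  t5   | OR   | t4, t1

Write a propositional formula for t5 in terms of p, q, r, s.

((q OR (q XNOR (q XOR r))) XNOR p) OR (q XOR r)

t1 = q XOR r
t2 = q XNOR t1 = q XNOR (q XOR r)
t3 = q OR t2 = q OR (q XNOR (q XOR r))
t4 = t3 XNOR p = (q OR (q XNOR (q XOR r))) XNOR p
t5 = t4 OR t1 = ((q OR (q XNOR (q XOR r))) XNOR p) OR (q XOR r)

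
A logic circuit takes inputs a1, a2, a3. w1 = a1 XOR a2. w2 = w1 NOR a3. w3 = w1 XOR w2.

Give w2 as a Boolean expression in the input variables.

w1 = a1 XOR a2
w2 = w1 NOR a3 = (a1 XOR a2) NOR a3

(a1 XOR a2) NOR a3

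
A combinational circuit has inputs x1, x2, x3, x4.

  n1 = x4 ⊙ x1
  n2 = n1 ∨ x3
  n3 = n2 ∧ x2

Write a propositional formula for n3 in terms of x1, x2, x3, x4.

n1 = x4 ⊙ x1
n2 = n1 ∨ x3 = (x4 ⊙ x1) ∨ x3
n3 = n2 ∧ x2 = ((x4 ⊙ x1) ∨ x3) ∧ x2

((x4 ⊙ x1) ∨ x3) ∧ x2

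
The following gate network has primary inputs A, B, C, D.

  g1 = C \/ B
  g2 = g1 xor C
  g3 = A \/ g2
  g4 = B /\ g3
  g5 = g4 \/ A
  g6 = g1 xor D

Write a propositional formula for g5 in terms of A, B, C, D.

g1 = C \/ B
g2 = g1 xor C = (C \/ B) xor C
g3 = A \/ g2 = A \/ ((C \/ B) xor C)
g4 = B /\ g3 = B /\ (A \/ ((C \/ B) xor C))
g5 = g4 \/ A = (B /\ (A \/ ((C \/ B) xor C))) \/ A

(B /\ (A \/ ((C \/ B) xor C))) \/ A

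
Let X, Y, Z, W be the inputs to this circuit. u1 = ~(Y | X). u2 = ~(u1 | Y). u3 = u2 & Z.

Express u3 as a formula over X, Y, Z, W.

(~((~(Y | X)) | Y)) & Z

u1 = ~(Y | X)
u2 = ~(u1 | Y) = ~((~(Y | X)) | Y)
u3 = u2 & Z = (~((~(Y | X)) | Y)) & Z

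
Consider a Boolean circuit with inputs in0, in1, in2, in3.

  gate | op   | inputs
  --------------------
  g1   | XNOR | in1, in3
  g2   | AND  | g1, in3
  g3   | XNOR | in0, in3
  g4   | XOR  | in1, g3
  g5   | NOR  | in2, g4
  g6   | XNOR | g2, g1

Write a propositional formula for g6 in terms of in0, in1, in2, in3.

g1 = in1 XNOR in3
g2 = g1 AND in3 = (in1 XNOR in3) AND in3
g6 = g2 XNOR g1 = ((in1 XNOR in3) AND in3) XNOR (in1 XNOR in3)

((in1 XNOR in3) AND in3) XNOR (in1 XNOR in3)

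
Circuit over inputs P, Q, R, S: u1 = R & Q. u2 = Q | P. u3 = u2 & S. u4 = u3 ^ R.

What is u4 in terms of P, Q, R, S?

u2 = Q | P
u3 = u2 & S = (Q | P) & S
u4 = u3 ^ R = ((Q | P) & S) ^ R

((Q | P) & S) ^ R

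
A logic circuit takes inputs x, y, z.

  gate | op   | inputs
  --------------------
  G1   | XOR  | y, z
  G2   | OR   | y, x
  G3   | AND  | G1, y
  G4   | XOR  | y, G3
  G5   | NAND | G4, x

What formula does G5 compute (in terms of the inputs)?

(y XOR ((y XOR z) AND y)) NAND x

G1 = y XOR z
G3 = G1 AND y = (y XOR z) AND y
G4 = y XOR G3 = y XOR ((y XOR z) AND y)
G5 = G4 NAND x = (y XOR ((y XOR z) AND y)) NAND x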